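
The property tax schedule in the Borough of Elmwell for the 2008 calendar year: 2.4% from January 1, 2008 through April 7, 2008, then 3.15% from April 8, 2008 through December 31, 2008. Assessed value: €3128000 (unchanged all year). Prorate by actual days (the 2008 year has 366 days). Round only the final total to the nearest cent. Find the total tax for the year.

€92250.36

January 1 – April 7, 2008: 98 days at 2.4% → €3128000 × 2.4% × 98/366 = €20101.2459
April 8 – December 31, 2008: 268 days at 3.15% → €3128000 × 3.15% × 268/366 = €72149.1148
Total = €92250.3607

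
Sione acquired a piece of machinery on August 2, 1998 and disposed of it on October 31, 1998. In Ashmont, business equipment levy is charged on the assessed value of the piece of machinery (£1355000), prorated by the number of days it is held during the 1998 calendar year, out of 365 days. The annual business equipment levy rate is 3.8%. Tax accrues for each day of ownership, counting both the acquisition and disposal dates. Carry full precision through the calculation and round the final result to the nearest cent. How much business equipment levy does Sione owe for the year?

Days held (August 2 – October 31, 1998): 91 out of 365
Tax = £1355000 × 3.8% × 91/365 = £12837.2329

£12837.23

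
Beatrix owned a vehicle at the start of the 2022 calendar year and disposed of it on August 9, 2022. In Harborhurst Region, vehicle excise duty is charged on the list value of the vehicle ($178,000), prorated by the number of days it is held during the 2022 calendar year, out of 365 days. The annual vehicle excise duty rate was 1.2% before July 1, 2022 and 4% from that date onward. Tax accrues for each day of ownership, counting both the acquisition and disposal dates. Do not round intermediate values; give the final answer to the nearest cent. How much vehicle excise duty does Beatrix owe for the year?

$1,839.50

January 1 – June 30, 2022: 181 days at 1.2% → $178,000 × 1.2% × 181/365 = $1,059.2219
July 1 – August 9, 2022: 40 days at 4% → $178,000 × 4% × 40/365 = $780.2740
Total = $1,839.4959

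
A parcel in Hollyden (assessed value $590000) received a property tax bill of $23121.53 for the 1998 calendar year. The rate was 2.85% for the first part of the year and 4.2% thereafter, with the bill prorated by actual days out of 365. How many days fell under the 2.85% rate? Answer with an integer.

Let d = days at the first rate; then 365 − d days at the second rate.
$590000 × [2.85%·d + 4.2%·(365−d)] / 365 = $23121.53
Solving gives d = 76, so the new rate took effect on March 18, 1998.

76 days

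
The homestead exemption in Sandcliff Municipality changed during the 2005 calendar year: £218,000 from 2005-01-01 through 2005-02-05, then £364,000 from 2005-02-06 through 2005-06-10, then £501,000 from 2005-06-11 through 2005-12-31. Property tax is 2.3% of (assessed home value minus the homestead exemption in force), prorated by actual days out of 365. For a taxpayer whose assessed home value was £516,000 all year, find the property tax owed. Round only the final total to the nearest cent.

£2,066.09

2005-01-01 to 2005-02-05: 36 days, exemption £218,000 → (£516,000 − £218,000) × 2.3% × 36/365 = £676.0110
2005-02-06 to 2005-06-10: 125 days, exemption £364,000 → (£516,000 − £364,000) × 2.3% × 125/365 = £1,197.2603
2005-06-11 to 2005-12-31: 204 days, exemption £501,000 → (£516,000 − £501,000) × 2.3% × 204/365 = £192.8219
Total = £2,066.0932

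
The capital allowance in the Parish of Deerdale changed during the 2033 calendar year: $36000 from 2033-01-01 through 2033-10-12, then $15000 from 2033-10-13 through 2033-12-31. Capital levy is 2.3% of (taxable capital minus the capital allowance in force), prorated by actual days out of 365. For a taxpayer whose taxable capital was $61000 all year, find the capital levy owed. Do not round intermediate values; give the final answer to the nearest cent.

$680.86

2033-01-01 to 2033-10-12: 285 days, exemption $36000 → ($61000 − $36000) × 2.3% × 285/365 = $448.9726
2033-10-13 to 2033-12-31: 80 days, exemption $15000 → ($61000 − $15000) × 2.3% × 80/365 = $231.8904
Total = $680.8630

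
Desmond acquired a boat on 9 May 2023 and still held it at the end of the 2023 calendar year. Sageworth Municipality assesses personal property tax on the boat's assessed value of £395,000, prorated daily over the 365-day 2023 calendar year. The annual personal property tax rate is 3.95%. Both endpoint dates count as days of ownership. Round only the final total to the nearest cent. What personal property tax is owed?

£10,130.94

Days held (9 May – 31 Dec 2023): 237 out of 365
Tax = £395,000 × 3.95% × 237/365 = £10,130.9384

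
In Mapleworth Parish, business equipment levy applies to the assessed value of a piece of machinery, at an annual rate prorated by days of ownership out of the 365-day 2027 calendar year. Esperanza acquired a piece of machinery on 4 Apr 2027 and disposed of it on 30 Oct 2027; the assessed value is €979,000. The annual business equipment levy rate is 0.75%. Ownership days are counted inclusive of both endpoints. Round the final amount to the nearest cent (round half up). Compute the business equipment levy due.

Days held (4 Apr – 30 Oct 2027): 210 out of 365
Tax = €979,000 × 0.75% × 210/365 = €4,224.4521

€4,224.45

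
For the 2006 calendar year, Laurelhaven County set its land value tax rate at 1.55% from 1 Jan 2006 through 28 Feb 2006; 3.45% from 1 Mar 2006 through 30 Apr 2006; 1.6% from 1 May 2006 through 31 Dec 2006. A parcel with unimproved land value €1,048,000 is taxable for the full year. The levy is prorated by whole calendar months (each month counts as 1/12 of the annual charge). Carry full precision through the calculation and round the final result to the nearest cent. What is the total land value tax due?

1 Jan – 28 Feb 2006: 2 months at 1.55% → €1,048,000 × 1.55% × 2/12 = €2,707.3333
1 Mar – 30 Apr 2006: 2 months at 3.45% → €1,048,000 × 3.45% × 2/12 = €6,026.0000
1 May – 31 Dec 2006: 8 months at 1.6% → €1,048,000 × 1.6% × 8/12 = €11,178.6667
Total = €19,912.0000

€19,912.00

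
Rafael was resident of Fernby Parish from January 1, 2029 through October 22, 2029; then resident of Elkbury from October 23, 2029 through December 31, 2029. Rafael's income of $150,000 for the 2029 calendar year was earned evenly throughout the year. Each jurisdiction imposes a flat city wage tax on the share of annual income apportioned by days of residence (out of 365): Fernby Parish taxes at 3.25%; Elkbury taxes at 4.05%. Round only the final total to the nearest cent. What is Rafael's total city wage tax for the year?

$5,105.14

Fernby Parish, January 1 – October 22, 2029: 295 days → $150,000 × 3.25% × 295/365 = $3,940.0685
Elkbury, October 23 – December 31, 2029: 70 days → $150,000 × 4.05% × 70/365 = $1,165.0685
Total = $5,105.1370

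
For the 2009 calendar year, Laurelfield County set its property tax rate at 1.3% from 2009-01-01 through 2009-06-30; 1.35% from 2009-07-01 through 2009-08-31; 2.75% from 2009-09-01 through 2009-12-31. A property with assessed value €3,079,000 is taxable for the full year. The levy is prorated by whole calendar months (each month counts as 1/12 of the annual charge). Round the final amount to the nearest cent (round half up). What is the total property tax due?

2009-01-01 to 2009-06-30: 6 months at 1.3% → €3,079,000 × 1.3% × 6/12 = €20,013.5000
2009-07-01 to 2009-08-31: 2 months at 1.35% → €3,079,000 × 1.35% × 2/12 = €6,927.7500
2009-09-01 to 2009-12-31: 4 months at 2.75% → €3,079,000 × 2.75% × 4/12 = €28,224.1667
Total = €55,165.4167

€55,165.42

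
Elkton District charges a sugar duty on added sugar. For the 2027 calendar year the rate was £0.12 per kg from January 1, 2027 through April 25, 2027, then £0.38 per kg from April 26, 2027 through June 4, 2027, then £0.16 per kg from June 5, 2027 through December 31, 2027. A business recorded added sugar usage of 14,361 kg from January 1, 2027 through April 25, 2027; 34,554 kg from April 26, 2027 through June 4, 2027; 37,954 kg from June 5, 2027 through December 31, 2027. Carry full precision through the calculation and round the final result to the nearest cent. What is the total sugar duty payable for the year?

£20926.48

January 1 – April 25, 2027: 14,361 kg at £0.12/kg → £1723.32
April 26 – June 4, 2027: 34,554 kg at £0.38/kg → £13130.52
June 5 – December 31, 2027: 37,954 kg at £0.16/kg → £6072.64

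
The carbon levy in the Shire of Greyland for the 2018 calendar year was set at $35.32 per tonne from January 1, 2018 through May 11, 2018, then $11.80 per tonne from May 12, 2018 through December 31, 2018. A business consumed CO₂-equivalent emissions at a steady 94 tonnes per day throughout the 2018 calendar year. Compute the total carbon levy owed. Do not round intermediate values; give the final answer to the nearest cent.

$694,483.28

January 1 – May 11, 2018: 131 days × 94 tonnes/day = 12,314 tonnes at $35.32/tonne → $434,930.48
May 12 – December 31, 2018: 234 days × 94 tonnes/day = 21,996 tonnes at $11.80/tonne → $259,552.80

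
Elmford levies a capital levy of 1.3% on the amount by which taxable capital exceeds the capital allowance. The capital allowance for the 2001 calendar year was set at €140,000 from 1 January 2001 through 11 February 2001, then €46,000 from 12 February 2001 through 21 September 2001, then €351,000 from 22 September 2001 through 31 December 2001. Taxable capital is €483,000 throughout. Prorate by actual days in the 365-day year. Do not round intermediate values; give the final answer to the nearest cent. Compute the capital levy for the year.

€4,443.22

1 January – 11 February 2001: 42 days, exemption €140,000 → (€483,000 − €140,000) × 1.3% × 42/365 = €513.0904
12 February – 21 September 2001: 222 days, exemption €46,000 → (€483,000 − €46,000) × 1.3% × 222/365 = €3,455.2932
22 September – 31 December 2001: 101 days, exemption €351,000 → (€483,000 − €351,000) × 1.3% × 101/365 = €474.8384
Total = €4,443.2219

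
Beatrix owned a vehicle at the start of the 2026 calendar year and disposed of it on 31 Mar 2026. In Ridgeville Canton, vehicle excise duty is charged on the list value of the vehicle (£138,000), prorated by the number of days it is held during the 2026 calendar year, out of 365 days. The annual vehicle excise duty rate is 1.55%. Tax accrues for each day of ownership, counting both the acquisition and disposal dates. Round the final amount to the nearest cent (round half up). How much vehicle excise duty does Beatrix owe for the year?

Days held (1 Jan – 31 Mar 2026): 90 out of 365
Tax = £138,000 × 1.55% × 90/365 = £527.4247

£527.42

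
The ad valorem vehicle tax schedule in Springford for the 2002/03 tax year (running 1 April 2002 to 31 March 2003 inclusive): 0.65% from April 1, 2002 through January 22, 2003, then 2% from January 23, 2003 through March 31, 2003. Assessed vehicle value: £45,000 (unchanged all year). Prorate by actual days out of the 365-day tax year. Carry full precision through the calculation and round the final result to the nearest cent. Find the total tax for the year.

£405.68

April 1, 2002 – January 22, 2003: 297 days at 0.65% → £45,000 × 0.65% × 297/365 = £238.0068
January 23 – March 31, 2003: 68 days at 2% → £45,000 × 2% × 68/365 = £167.6712
Total = £405.6781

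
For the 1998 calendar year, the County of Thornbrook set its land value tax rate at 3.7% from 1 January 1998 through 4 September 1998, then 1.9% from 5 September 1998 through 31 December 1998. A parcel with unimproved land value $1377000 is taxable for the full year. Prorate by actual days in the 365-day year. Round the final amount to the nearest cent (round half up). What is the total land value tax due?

$42935.99

1 January – 4 September 1998: 247 days at 3.7% → $1377000 × 3.7% × 247/365 = $34477.8164
5 September – 31 December 1998: 118 days at 1.9% → $1377000 × 1.9% × 118/365 = $8458.1753
Total = $42935.9918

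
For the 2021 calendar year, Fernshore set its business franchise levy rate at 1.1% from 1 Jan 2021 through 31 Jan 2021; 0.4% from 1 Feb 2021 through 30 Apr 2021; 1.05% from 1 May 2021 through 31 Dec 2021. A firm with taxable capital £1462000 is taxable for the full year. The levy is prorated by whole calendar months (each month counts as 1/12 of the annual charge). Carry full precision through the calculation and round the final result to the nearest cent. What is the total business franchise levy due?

£13036.17

1 Jan – 31 Jan 2021: 1 month at 1.1% → £1462000 × 1.1% × 1/12 = £1340.1667
1 Feb – 30 Apr 2021: 3 months at 0.4% → £1462000 × 0.4% × 3/12 = £1462.0000
1 May – 31 Dec 2021: 8 months at 1.05% → £1462000 × 1.05% × 8/12 = £10234.0000
Total = £13036.1667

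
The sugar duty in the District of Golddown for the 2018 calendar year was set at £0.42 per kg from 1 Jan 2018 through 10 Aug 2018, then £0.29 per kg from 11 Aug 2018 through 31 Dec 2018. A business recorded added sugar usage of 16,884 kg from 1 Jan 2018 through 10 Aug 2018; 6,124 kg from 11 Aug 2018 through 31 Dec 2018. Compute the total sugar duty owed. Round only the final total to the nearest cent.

£8,867.24

1 Jan – 10 Aug 2018: 16,884 kg at £0.42/kg → £7,091.28
11 Aug – 31 Dec 2018: 6,124 kg at £0.29/kg → £1,775.96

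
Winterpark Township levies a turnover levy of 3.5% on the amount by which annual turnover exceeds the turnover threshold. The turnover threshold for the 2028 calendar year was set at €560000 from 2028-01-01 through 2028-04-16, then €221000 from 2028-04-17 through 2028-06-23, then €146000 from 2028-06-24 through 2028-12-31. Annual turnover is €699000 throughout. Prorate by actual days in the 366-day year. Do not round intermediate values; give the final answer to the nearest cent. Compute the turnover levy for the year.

2028-01-01 to 2028-04-16: 107 days, exemption €560000 → (€699000 − €560000) × 3.5% × 107/366 = €1422.2814
2028-04-17 to 2028-06-23: 68 days, exemption €221000 → (€699000 − €221000) × 3.5% × 68/366 = €3108.3060
2028-06-24 to 2028-12-31: 191 days, exemption €146000 → (€699000 − €146000) × 3.5% × 191/366 = €10100.5601
Total = €14631.1475

€14631.15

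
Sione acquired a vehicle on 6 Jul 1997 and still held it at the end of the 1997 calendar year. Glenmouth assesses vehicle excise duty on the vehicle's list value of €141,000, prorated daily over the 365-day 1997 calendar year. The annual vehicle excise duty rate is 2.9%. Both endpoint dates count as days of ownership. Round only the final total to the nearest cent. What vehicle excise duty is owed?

Days held (6 Jul – 31 Dec 1997): 179 out of 365
Tax = €141,000 × 2.9% × 179/365 = €2,005.2904

€2,005.29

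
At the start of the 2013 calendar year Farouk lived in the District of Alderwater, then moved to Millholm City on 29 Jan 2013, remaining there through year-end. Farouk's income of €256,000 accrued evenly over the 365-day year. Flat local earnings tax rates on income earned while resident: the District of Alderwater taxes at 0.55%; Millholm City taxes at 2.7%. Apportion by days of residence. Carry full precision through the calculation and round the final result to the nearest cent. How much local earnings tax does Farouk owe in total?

The District of Alderwater, 1 Jan – 28 Jan 2013: 28 days → €256,000 × 0.55% × 28/365 = €108.0110
Millholm City, 29 Jan – 31 Dec 2013: 337 days → €256,000 × 2.7% × 337/365 = €6,381.7644
Total = €6,489.7753

€6,489.78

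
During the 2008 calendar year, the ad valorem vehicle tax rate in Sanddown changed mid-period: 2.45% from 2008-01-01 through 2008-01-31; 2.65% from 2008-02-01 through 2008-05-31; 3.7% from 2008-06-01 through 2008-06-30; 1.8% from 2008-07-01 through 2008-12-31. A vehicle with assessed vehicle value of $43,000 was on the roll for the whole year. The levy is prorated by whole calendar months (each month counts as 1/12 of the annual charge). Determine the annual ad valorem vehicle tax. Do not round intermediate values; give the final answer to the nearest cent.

2008-01-01 to 2008-01-31: 1 month at 2.45% → $43,000 × 2.45% × 1/12 = $87.7917
2008-02-01 to 2008-05-31: 4 months at 2.65% → $43,000 × 2.65% × 4/12 = $379.8333
2008-06-01 to 2008-06-30: 1 month at 3.7% → $43,000 × 3.7% × 1/12 = $132.5833
2008-07-01 to 2008-12-31: 6 months at 1.8% → $43,000 × 1.8% × 6/12 = $387.0000
Total = $987.2083

$987.21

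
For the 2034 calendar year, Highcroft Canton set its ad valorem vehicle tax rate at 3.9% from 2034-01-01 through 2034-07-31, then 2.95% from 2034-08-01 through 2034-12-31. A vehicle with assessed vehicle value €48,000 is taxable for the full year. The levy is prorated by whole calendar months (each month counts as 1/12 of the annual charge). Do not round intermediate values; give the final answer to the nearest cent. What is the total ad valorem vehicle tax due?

2034-01-01 to 2034-07-31: 7 months at 3.9% → €48,000 × 3.9% × 7/12 = €1,092.0000
2034-08-01 to 2034-12-31: 5 months at 2.95% → €48,000 × 2.95% × 5/12 = €590.0000
Total = €1,682.0000

€1,682.00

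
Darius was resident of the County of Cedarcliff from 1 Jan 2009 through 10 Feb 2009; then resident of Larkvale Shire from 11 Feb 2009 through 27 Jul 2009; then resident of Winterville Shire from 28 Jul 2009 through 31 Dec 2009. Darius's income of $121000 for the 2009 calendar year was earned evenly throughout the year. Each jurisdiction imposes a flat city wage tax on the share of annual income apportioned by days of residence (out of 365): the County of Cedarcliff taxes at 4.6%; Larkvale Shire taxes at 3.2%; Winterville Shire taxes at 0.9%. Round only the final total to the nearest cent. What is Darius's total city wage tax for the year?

The County of Cedarcliff, 1 Jan – 10 Feb 2009: 41 days → $121000 × 4.6% × 41/365 = $625.2219
Larkvale Shire, 11 Feb – 27 Jul 2009: 167 days → $121000 × 3.2% × 167/365 = $1771.5726
Winterville Shire, 28 Jul – 31 Dec 2009: 157 days → $121000 × 0.9% × 157/365 = $468.4192
Total = $2865.2137

$2865.21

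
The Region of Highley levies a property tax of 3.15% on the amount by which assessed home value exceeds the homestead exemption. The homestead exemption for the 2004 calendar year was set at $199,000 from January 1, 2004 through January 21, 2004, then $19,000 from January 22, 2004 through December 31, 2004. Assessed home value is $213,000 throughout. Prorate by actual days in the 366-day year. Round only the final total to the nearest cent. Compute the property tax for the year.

January 1 – January 21, 2004: 21 days, exemption $199,000 → ($213,000 − $199,000) × 3.15% × 21/366 = $25.3033
January 22 – December 31, 2004: 345 days, exemption $19,000 → ($213,000 − $19,000) × 3.15% × 345/366 = $5,760.3689
Total = $5,785.6721

$5,785.67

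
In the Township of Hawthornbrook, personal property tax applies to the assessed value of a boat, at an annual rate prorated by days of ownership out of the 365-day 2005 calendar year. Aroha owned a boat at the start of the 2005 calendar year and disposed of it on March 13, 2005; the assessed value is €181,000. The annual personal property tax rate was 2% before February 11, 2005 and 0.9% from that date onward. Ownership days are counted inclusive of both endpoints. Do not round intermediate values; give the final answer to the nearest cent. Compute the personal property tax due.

€544.98

January 1 – February 10, 2005: 41 days at 2% → €181,000 × 2% × 41/365 = €406.6301
February 11 – March 13, 2005: 31 days at 0.9% → €181,000 × 0.9% × 31/365 = €138.3534
Total = €544.9836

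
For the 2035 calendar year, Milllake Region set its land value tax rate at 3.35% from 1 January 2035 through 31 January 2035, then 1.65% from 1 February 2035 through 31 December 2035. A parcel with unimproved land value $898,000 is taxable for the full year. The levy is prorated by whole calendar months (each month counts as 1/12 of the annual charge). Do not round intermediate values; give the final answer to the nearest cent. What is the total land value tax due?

$16,089.17

1 January – 31 January 2035: 1 month at 3.35% → $898,000 × 3.35% × 1/12 = $2,506.9167
1 February – 31 December 2035: 11 months at 1.65% → $898,000 × 1.65% × 11/12 = $13,582.2500
Total = $16,089.1667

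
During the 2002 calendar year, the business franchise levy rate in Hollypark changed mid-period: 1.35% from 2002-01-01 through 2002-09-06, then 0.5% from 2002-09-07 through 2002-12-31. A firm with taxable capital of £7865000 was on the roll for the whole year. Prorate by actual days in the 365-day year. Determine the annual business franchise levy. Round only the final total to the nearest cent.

£84931.23

2002-01-01 to 2002-09-06: 249 days at 1.35% → £7865000 × 1.35% × 249/365 = £72433.4178
2002-09-07 to 2002-12-31: 116 days at 0.5% → £7865000 × 0.5% × 116/365 = £12497.8082
Total = £84931.2260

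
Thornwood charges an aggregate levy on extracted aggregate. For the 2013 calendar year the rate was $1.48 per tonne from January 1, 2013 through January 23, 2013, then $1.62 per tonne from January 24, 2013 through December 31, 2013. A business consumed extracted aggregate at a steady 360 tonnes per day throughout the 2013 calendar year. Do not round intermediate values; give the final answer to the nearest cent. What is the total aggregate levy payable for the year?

January 1 – January 23, 2013: 23 days × 360 tonnes/day = 8,280 tonnes at $1.48/tonne → $12,254.40
January 24 – December 31, 2013: 342 days × 360 tonnes/day = 123,120 tonnes at $1.62/tonne → $199,454.40

$211,708.80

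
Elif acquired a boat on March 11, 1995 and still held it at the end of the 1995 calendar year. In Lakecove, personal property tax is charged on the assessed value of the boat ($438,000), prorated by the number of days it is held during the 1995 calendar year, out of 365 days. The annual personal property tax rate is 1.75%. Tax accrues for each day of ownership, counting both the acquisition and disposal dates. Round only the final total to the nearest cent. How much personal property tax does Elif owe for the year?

$6,216.00

Days held (March 11 – December 31, 1995): 296 out of 365
Tax = $438,000 × 1.75% × 296/365 = $6,216.0000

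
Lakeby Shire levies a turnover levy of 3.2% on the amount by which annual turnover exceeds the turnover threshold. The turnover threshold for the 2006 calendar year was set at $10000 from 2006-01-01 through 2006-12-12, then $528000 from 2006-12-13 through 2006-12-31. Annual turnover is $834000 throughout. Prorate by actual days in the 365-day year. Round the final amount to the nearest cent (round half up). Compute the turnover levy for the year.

$25505.14

2006-01-01 to 2006-12-12: 346 days, exemption $10000 → ($834000 − $10000) × 3.2% × 346/365 = $24995.4192
2006-12-13 to 2006-12-31: 19 days, exemption $528000 → ($834000 − $528000) × 3.2% × 19/365 = $509.7205
Total = $25505.1397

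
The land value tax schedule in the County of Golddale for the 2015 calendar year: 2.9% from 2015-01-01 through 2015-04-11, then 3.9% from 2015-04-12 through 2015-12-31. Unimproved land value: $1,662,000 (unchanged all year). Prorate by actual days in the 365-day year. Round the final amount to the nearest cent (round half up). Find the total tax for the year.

$60,219.04

2015-01-01 to 2015-04-11: 101 days at 2.9% → $1,662,000 × 2.9% × 101/365 = $13,336.9808
2015-04-12 to 2015-12-31: 264 days at 3.9% → $1,662,000 × 3.9% × 264/365 = $46,882.0603
Total = $60,219.0411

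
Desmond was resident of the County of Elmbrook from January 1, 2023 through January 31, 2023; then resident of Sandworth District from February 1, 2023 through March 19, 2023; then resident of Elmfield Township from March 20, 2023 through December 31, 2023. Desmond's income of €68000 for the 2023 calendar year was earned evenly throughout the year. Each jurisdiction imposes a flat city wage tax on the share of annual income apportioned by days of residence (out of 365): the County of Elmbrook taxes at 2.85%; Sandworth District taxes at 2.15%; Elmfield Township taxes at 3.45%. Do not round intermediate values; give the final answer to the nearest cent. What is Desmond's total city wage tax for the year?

The County of Elmbrook, January 1 – January 31, 2023: 31 days → €68000 × 2.85% × 31/365 = €164.5973
Sandworth District, February 1 – March 19, 2023: 47 days → €68000 × 2.15% × 47/365 = €188.2575
Elmfield Township, March 20 – December 31, 2023: 287 days → €68000 × 3.45% × 287/365 = €1844.6630
Total = €2197.5178

€2197.52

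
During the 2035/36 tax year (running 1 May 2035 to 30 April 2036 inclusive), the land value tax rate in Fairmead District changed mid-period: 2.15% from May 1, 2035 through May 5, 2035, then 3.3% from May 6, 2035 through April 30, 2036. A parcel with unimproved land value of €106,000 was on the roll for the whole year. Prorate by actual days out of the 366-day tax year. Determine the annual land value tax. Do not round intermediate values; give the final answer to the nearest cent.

May 1 – May 5, 2035: 5 days at 2.15% → €106,000 × 2.15% × 5/366 = €31.1339
May 6, 2035 – April 30, 2036: 361 days at 3.3% → €106,000 × 3.3% × 361/366 = €3,450.2131
Total = €3,481.3470

€3,481.35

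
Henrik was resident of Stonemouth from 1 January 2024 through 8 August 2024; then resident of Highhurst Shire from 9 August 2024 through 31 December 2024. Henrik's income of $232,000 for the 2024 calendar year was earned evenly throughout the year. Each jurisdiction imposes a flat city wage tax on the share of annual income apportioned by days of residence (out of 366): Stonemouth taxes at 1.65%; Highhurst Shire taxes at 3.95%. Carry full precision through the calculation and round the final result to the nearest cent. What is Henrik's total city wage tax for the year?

Stonemouth, 1 January – 8 August 2024: 221 days → $232,000 × 1.65% × 221/366 = $2,311.4426
Highhurst Shire, 9 August – 31 December 2024: 145 days → $232,000 × 3.95% × 145/366 = $3,630.5464
Total = $5,941.9891

$5,941.99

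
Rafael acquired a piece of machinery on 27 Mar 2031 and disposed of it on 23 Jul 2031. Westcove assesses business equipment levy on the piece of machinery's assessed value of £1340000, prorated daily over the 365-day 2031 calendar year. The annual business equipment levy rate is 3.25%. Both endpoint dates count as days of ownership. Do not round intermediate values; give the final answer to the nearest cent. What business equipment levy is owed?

£14198.49

Days held (27 Mar – 23 Jul 2031): 119 out of 365
Tax = £1340000 × 3.25% × 119/365 = £14198.4932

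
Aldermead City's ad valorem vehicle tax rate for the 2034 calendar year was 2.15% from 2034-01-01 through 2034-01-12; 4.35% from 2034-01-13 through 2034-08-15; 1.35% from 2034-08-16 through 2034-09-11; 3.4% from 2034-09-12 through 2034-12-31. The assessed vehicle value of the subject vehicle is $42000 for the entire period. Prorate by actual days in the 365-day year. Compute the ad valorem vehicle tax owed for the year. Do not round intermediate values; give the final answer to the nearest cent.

$1582.08

2034-01-01 to 2034-01-12: 12 days at 2.15% → $42000 × 2.15% × 12/365 = $29.6877
2034-01-13 to 2034-08-15: 215 days at 4.35% → $42000 × 4.35% × 215/365 = $1076.1781
2034-08-16 to 2034-09-11: 27 days at 1.35% → $42000 × 1.35% × 27/365 = $41.9425
2034-09-12 to 2034-12-31: 111 days at 3.4% → $42000 × 3.4% × 111/365 = $434.2685
Total = $1582.0767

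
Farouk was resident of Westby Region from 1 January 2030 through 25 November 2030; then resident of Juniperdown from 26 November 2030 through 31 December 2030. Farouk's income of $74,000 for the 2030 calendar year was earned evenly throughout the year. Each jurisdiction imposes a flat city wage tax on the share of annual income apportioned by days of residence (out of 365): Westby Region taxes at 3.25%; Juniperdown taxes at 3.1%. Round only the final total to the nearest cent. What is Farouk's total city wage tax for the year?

$2,394.05

Westby Region, 1 January – 25 November 2030: 329 days → $74,000 × 3.25% × 329/365 = $2,167.7945
Juniperdown, 26 November – 31 December 2030: 36 days → $74,000 × 3.1% × 36/365 = $226.2575
Total = $2,394.0521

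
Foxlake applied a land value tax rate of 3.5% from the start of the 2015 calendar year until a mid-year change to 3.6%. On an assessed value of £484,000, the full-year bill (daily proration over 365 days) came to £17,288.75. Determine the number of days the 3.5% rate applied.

Let d = days at the first rate; then 365 − d days at the second rate.
£484,000 × [3.5%·d + 3.6%·(365−d)] / 365 = £17,288.75
Solving gives d = 102, so the new rate took effect on April 13, 2015.

102 days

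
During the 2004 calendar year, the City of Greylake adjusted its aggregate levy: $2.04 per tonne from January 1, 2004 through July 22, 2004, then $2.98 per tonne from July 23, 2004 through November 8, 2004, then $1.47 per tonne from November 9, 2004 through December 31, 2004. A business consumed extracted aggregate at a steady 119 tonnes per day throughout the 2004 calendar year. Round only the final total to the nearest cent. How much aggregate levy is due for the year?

$97447.91

January 1 – July 22, 2004: 204 days × 119 tonnes/day = 24,276 tonnes at $2.04/tonne → $49523.04
July 23 – November 8, 2004: 109 days × 119 tonnes/day = 12,971 tonnes at $2.98/tonne → $38653.58
November 9 – December 31, 2004: 53 days × 119 tonnes/day = 6,307 tonnes at $1.47/tonne → $9271.29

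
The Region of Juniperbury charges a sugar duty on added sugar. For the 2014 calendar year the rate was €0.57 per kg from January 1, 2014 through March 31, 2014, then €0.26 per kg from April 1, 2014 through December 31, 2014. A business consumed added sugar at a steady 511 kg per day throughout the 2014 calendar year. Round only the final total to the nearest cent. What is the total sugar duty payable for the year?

January 1 – March 31, 2014: 90 days × 511 kg/day = 45,990 kg at €0.57/kg → €26,214.30
April 1 – December 31, 2014: 275 days × 511 kg/day = 140,525 kg at €0.26/kg → €36,536.50

€62,750.80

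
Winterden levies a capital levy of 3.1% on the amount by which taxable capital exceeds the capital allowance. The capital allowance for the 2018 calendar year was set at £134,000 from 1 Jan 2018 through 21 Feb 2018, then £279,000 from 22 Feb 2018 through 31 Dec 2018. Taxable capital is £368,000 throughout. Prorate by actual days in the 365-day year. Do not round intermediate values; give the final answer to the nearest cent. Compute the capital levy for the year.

£3,399.38

1 Jan – 21 Feb 2018: 52 days, exemption £134,000 → (£368,000 − £134,000) × 3.1% × 52/365 = £1,033.4466
22 Feb – 31 Dec 2018: 313 days, exemption £279,000 → (£368,000 − £279,000) × 3.1% × 313/365 = £2,365.9370
Total = £3,399.3836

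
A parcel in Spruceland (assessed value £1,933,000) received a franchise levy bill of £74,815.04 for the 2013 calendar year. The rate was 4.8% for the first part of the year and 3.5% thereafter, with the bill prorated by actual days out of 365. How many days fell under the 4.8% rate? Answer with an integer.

Let d = days at the first rate; then 365 − d days at the second rate.
£1,933,000 × [4.8%·d + 3.5%·(365−d)] / 365 = £74,815.04
Solving gives d = 104, so the new rate took effect on 15 Apr 2013.

104 days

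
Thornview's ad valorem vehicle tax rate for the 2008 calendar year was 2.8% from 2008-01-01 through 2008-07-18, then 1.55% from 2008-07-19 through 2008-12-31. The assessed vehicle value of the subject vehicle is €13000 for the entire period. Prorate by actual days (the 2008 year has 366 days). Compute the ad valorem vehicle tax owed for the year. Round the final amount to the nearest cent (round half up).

2008-01-01 to 2008-07-18: 200 days at 2.8% → €13000 × 2.8% × 200/366 = €198.9071
2008-07-19 to 2008-12-31: 166 days at 1.55% → €13000 × 1.55% × 166/366 = €91.3907
Total = €290.2978

€290.30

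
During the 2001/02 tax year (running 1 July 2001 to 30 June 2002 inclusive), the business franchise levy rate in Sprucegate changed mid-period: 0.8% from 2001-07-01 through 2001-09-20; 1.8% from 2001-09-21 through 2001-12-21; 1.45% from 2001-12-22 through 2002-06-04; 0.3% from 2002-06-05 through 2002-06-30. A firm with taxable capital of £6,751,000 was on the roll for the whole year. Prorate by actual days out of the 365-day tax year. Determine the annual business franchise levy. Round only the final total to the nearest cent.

£88,456.60

2001-07-01 to 2001-09-20: 82 days at 0.8% → £6,751,000 × 0.8% × 82/365 = £12,133.3041
2001-09-21 to 2001-12-21: 92 days at 1.8% → £6,751,000 × 1.8% × 92/365 = £30,629.1945
2001-12-22 to 2002-06-04: 165 days at 1.45% → £6,751,000 × 1.45% × 165/365 = £44,251.4178
2002-06-05 to 2002-06-30: 26 days at 0.3% → £6,751,000 × 0.3% × 26/365 = £1,442.6795
Total = £88,456.5959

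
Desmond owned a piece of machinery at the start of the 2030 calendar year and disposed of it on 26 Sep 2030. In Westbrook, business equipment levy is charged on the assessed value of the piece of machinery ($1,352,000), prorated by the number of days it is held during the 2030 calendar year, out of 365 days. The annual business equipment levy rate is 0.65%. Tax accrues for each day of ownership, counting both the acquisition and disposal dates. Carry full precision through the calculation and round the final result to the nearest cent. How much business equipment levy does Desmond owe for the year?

$6,476.64

Days held (1 Jan – 26 Sep 2030): 269 out of 365
Tax = $1,352,000 × 0.65% × 269/365 = $6,476.6356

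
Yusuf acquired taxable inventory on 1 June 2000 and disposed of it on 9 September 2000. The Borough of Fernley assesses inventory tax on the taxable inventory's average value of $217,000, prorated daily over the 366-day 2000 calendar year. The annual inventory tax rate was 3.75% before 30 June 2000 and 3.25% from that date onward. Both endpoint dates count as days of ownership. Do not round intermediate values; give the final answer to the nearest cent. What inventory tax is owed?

1 June – 29 June 2000: 29 days at 3.75% → $217,000 × 3.75% × 29/366 = $644.7746
30 June – 9 September 2000: 72 days at 3.25% → $217,000 × 3.25% × 72/366 = $1,387.3770
Total = $2,032.1516

$2,032.15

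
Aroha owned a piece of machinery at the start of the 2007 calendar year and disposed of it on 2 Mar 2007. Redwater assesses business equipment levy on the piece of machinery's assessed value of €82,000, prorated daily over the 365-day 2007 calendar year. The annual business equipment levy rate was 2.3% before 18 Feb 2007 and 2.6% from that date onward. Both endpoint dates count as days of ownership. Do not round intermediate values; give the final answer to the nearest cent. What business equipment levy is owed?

€323.96

1 Jan – 17 Feb 2007: 48 days at 2.3% → €82,000 × 2.3% × 48/365 = €248.0219
18 Feb – 2 Mar 2007: 13 days at 2.6% → €82,000 × 2.6% × 13/365 = €75.9342
Total = €323.9562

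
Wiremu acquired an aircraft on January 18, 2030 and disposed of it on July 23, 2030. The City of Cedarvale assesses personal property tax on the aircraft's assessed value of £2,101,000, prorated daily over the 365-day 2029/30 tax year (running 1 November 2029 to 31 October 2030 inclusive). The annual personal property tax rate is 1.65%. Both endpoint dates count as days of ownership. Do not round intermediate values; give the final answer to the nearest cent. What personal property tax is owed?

£17,760.65

Days held (January 18 – July 23, 2030): 187 out of 365
Tax = £2,101,000 × 1.65% × 187/365 = £17,760.6452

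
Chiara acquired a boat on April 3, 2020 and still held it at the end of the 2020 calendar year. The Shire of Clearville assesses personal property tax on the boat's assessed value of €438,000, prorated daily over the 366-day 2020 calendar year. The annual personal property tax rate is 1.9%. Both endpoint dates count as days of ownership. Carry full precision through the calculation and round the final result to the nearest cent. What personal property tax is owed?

Days held (April 3 – December 31, 2020): 273 out of 366
Tax = €438,000 × 1.9% × 273/366 = €6,207.3934

€6,207.39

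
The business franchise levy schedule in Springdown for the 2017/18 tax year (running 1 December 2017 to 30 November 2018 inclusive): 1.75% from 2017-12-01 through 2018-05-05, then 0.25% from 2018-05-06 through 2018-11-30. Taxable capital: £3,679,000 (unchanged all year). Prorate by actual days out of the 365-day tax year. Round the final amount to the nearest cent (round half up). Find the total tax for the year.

£32,783.42

2017-12-01 to 2018-05-05: 156 days at 1.75% → £3,679,000 × 1.75% × 156/365 = £27,516.9041
2018-05-06 to 2018-11-30: 209 days at 0.25% → £3,679,000 × 0.25% × 209/365 = £5,266.5137
Total = £32,783.4178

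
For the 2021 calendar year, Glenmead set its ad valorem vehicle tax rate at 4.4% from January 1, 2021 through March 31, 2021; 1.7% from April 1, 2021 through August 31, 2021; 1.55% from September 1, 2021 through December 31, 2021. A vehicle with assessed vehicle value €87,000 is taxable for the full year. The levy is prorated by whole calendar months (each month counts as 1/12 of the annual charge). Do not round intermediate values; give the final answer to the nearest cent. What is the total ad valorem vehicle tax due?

January 1 – March 31, 2021: 3 months at 4.4% → €87,000 × 4.4% × 3/12 = €957.0000
April 1 – August 31, 2021: 5 months at 1.7% → €87,000 × 1.7% × 5/12 = €616.2500
September 1 – December 31, 2021: 4 months at 1.55% → €87,000 × 1.55% × 4/12 = €449.5000
Total = €2,022.7500

€2,022.75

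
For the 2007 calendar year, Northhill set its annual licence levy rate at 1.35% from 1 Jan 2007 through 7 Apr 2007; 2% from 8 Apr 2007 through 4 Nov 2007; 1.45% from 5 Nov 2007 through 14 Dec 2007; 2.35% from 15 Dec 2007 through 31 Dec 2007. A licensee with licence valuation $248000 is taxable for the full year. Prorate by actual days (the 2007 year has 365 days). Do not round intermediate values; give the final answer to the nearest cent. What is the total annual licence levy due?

$4422.55

1 Jan – 7 Apr 2007: 97 days at 1.35% → $248000 × 1.35% × 97/365 = $889.7425
8 Apr – 4 Nov 2007: 211 days at 2% → $248000 × 2% × 211/365 = $2867.2877
5 Nov – 14 Dec 2007: 40 days at 1.45% → $248000 × 1.45% × 40/365 = $394.0822
15 Dec – 31 Dec 2007: 17 days at 2.35% → $248000 × 2.35% × 17/365 = $271.4411
Total = $4422.5534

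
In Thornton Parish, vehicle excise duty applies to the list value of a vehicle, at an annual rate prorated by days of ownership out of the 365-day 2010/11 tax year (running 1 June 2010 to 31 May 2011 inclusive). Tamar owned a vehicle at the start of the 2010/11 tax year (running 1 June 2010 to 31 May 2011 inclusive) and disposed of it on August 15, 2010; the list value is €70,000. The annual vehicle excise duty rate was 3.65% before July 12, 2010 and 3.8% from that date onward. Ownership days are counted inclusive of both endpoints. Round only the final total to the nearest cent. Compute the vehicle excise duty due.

June 1 – July 11, 2010: 41 days at 3.65% → €70,000 × 3.65% × 41/365 = €287.0000
July 12 – August 15, 2010: 35 days at 3.8% → €70,000 × 3.8% × 35/365 = €255.0685
Total = €542.0685

€542.07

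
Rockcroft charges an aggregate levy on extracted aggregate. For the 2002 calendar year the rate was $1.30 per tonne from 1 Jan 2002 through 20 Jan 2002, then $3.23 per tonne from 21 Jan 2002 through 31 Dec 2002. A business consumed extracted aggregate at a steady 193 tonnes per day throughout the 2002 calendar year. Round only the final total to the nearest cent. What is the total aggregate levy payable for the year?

1 Jan – 20 Jan 2002: 20 days × 193 tonnes/day = 3,860 tonnes at $1.30/tonne → $5018.00
21 Jan – 31 Dec 2002: 345 days × 193 tonnes/day = 66,585 tonnes at $3.23/tonne → $215069.55

$220087.55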